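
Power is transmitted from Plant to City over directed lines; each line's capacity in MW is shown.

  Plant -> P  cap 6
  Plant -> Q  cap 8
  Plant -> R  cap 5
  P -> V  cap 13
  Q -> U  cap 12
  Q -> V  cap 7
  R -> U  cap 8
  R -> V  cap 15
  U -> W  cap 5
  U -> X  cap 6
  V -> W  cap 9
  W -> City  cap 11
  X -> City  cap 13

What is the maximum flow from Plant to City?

Augment Plant→P→V→W→City: bottleneck 6, flow now 6.
Augment Plant→Q→U→W→City: bottleneck 5, flow now 11.
Augment Plant→Q→U→X→City: bottleneck 3, flow now 14.
Augment Plant→R→U→X→City: bottleneck 3, flow now 17.
No augmenting path remains; maximum flow = 17.
In the residual graph, reachable from Plant: {Plant, P, Q, R, U, V, W}.
Min-cut edges: U→X (6), W→City (11); capacity 6 + 11 = 17.
This cut is saturated, so no flow can exceed 17.

17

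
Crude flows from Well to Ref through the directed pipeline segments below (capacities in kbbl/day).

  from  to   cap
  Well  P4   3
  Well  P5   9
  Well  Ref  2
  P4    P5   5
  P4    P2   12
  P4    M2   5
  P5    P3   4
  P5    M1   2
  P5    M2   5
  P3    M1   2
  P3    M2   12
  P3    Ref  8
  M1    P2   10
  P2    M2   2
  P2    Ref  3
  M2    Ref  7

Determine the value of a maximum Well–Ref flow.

14

Augment Well→Ref: bottleneck 2, flow now 2.
Augment Well→P4→P2→Ref: bottleneck 3, flow now 5.
Augment Well→P5→P3→Ref: bottleneck 4, flow now 9.
Augment Well→P5→M2→Ref: bottleneck 5, flow now 14.
No augmenting path remains; maximum flow = 14.
In the residual graph, reachable from Well: {Well}.
Min-cut edges: Well→P4 (3), Well→P5 (9), Well→Ref (2); capacity 3 + 9 + 2 = 14.
This cut is saturated, so no flow can exceed 14.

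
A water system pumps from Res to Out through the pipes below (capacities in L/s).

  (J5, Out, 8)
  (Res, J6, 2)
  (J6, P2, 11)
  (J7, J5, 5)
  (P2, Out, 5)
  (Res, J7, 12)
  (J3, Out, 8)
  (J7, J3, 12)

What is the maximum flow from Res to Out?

14

Augment Res→J6→P2→Out: bottleneck 2, flow now 2.
Augment Res→J7→J3→Out: bottleneck 8, flow now 10.
Augment Res→J7→J5→Out: bottleneck 4, flow now 14.
No augmenting path remains; maximum flow = 14.
In the residual graph, reachable from Res: {Res}.
Min-cut edges: Res→J6 (2), Res→J7 (12); capacity 2 + 12 = 14.
This cut is saturated, so no flow can exceed 14.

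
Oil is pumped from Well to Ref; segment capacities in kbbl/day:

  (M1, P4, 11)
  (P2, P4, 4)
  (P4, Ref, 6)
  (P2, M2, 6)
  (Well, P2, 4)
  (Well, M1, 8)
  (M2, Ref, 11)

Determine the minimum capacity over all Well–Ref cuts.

Augment Well→P2→M2→Ref: bottleneck 4, flow now 4.
Augment Well→M1→P4→Ref: bottleneck 6, flow now 10.
No augmenting path remains; maximum flow = 10.
By max-flow min-cut, the minimum cut capacity equals the max flow.
In the residual graph, reachable from Well: {Well, M1, P4}.
Min-cut edges: Well→P2 (4), P4→Ref (6); capacity 4 + 6 = 10.

10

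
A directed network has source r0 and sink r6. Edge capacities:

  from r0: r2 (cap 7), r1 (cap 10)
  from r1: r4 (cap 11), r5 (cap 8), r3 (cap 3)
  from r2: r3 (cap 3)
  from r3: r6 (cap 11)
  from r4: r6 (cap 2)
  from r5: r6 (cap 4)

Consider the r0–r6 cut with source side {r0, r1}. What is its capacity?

Edges leaving {r0, r1}: r0→r2 (7), r1→r3 (3), r1→r4 (11), r1→r5 (8).
Cut capacity = 7 + 3 + 11 + 8 = 29.

29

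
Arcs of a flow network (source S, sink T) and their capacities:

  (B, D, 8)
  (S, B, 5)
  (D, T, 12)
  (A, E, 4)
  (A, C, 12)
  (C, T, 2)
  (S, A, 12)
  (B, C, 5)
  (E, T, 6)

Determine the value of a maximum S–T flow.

Augment S→A→C→T: bottleneck 2, flow now 2.
Augment S→A→E→T: bottleneck 4, flow now 6.
Augment S→B→D→T: bottleneck 5, flow now 11.
No augmenting path remains; maximum flow = 11.
In the residual graph, reachable from S: {S, A, C}.
Min-cut edges: S→B (5), A→E (4), C→T (2); capacity 5 + 4 + 2 = 11.
This cut is saturated, so no flow can exceed 11.

11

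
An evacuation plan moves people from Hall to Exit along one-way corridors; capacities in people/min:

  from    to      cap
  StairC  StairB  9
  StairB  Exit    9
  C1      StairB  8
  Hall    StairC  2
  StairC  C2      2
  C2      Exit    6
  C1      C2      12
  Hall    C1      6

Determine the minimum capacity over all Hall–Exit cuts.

8

Augment Hall→C1→StairB→Exit: bottleneck 6, flow now 6.
Augment Hall→StairC→StairB→Exit: bottleneck 2, flow now 8.
No augmenting path remains; maximum flow = 8.
By max-flow min-cut, the minimum cut capacity equals the max flow.
In the residual graph, reachable from Hall: {Hall}.
Min-cut edges: Hall→C1 (6), Hall→StairC (2); capacity 6 + 2 = 8.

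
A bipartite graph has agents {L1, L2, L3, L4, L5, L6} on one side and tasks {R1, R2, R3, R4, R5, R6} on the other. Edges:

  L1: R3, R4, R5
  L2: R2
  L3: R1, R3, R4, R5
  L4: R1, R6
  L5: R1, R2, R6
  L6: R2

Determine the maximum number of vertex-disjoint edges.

5

Unit-capacity flow: source→left, listed edges, right→sink; max matching = max flow.
Augmenting path L1→R3 (+1); matched 1.
Augmenting path L2→R2 (+1); matched 2.
Augmenting path L3→R1 (+1); matched 3.
Augmenting path L4→R6 (+1); matched 4.
Augmenting path L5→R1→L3→R4 (+1); matched 5.
No augmenting path remains; maximum matching = 5.
König certificate: {L1, L3, L4, L5, R2} is a vertex cover of size 5 (every listed pair touches it), so no matching can be larger.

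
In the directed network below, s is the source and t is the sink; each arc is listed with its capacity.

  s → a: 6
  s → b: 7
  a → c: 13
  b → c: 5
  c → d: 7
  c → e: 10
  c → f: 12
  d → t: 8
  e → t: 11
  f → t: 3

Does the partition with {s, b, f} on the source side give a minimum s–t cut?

No — its capacity is 14, but the minimum cut has capacity 11.

Given cut capacity: 6 + 5 + 3 = 14.
Augment s→a→c→d→t: bottleneck 6, flow now 6.
Augment s→b→c→d→t: bottleneck 1, flow now 7.
Augment s→b→c→e→t: bottleneck 4, flow now 11.
No augmenting path remains; maximum flow = 11.
In the residual graph, reachable from s: {s, b}.
Min-cut edges: s→a (6), b→c (5); capacity 6 + 5 = 11.
Cut capacity 14 exceeds the max flow 11, so it is not minimum.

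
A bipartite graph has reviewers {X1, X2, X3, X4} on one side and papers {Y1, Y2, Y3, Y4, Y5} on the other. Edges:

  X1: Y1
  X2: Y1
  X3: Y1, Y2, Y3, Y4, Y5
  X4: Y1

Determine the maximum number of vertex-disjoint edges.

Unit-capacity flow: source→left, listed edges, right→sink; max matching = max flow.
Augmenting path X1→Y1 (+1); matched 1.
Augmenting path X3→Y2 (+1); matched 2.
No augmenting path remains; maximum matching = 2.
König certificate: {X3, Y1} is a vertex cover of size 2 (every listed pair touches it), so no matching can be larger.

2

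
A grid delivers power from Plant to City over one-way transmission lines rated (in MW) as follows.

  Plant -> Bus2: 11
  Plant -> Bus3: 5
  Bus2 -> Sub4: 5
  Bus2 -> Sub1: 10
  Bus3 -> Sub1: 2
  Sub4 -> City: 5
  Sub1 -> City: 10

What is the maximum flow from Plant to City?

13

Augment Plant→Bus2→Sub4→City: bottleneck 5, flow now 5.
Augment Plant→Bus2→Sub1→City: bottleneck 6, flow now 11.
Augment Plant→Bus3→Sub1→City: bottleneck 2, flow now 13.
No augmenting path remains; maximum flow = 13.
In the residual graph, reachable from Plant: {Plant, Bus3}.
Min-cut edges: Plant→Bus2 (11), Bus3→Sub1 (2); capacity 11 + 2 = 13.
This cut is saturated, so no flow can exceed 13.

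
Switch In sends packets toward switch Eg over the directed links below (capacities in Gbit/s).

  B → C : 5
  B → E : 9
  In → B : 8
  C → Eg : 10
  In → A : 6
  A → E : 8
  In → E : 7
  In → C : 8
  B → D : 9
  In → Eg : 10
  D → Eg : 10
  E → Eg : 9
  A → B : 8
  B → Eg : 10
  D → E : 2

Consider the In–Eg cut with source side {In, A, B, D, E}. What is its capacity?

Edges leaving {In, A, B, D, E}: In→C (8), In→Eg (10), B→C (5), B→Eg (10), D→Eg (10), E→Eg (9).
Cut capacity = 8 + 10 + 5 + 10 + 10 + 9 = 52.

52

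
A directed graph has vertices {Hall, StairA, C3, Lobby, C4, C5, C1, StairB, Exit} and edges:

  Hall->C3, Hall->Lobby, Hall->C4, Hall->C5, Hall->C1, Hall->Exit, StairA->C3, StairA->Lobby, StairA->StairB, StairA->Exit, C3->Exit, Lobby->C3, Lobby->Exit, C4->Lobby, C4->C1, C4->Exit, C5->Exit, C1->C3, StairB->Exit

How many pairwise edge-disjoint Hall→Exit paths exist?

5

Assign every edge capacity 1; by Menger, the answer equals the max flow.
Path Hall→Exit (+1); total 1.
Path Hall→C3→Exit (+1); total 2.
Path Hall→Lobby→Exit (+1); total 3.
Path Hall→C4→Exit (+1); total 4.
Path Hall→C5→Exit (+1); total 5.
No residual Hall→Exit path; max flow = 5.
Certifying cut of size 5: {C3→Exit, Hall→C4, Hall→C5, Hall→Exit, Hall→Lobby}.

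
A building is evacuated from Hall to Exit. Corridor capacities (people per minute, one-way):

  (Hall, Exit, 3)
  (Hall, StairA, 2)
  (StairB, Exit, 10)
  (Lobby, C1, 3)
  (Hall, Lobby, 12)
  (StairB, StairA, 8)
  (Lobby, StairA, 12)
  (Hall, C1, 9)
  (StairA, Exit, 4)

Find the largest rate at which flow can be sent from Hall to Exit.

Augment Hall→Exit: bottleneck 3, flow now 3.
Augment Hall→StairA→Exit: bottleneck 2, flow now 5.
Augment Hall→Lobby→StairA→Exit: bottleneck 2, flow now 7.
No augmenting path remains; maximum flow = 7.
In the residual graph, reachable from Hall: {Hall, Lobby, C1, StairA}.
Min-cut edges: Hall→Exit (3), StairA→Exit (4); capacity 3 + 4 = 7.
This cut is saturated, so no flow can exceed 7.

7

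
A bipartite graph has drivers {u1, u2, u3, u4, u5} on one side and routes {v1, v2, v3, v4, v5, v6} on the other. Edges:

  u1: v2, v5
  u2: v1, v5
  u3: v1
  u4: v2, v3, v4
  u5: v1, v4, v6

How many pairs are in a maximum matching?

5

Unit-capacity flow: source→left, listed edges, right→sink; max matching = max flow.
Augmenting path u1→v2 (+1); matched 1.
Augmenting path u2→v1 (+1); matched 2.
Augmenting path u4→v3 (+1); matched 3.
Augmenting path u5→v4 (+1); matched 4.
Augmenting path u3→v1→u2→v5 (+1); matched 5.
No augmenting path remains; maximum matching = 5.
König certificate: {u1, u2, u3, u4, u5} is a vertex cover of size 5 (every listed pair touches it), so no matching can be larger.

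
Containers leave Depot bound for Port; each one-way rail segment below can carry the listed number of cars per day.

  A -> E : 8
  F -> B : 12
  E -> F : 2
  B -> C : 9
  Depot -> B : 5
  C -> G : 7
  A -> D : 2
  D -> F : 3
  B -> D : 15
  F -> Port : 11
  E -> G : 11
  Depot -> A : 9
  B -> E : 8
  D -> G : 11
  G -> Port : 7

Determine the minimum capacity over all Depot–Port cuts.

Augment Depot→A→D→F→Port: bottleneck 2, flow now 2.
Augment Depot→A→E→F→Port: bottleneck 2, flow now 4.
Augment Depot→A→E→G→Port: bottleneck 5, flow now 9.
Augment Depot→B→C→G→Port: bottleneck 2, flow now 11.
Augment Depot→B→D→F→Port: bottleneck 1, flow now 12.
No augmenting path remains; maximum flow = 12.
By max-flow min-cut, the minimum cut capacity equals the max flow.
In the residual graph, reachable from Depot: {Depot, A, B, C, D, E, G}.
Min-cut edges: D→F (3), E→F (2), G→Port (7); capacity 3 + 2 + 7 = 12.

12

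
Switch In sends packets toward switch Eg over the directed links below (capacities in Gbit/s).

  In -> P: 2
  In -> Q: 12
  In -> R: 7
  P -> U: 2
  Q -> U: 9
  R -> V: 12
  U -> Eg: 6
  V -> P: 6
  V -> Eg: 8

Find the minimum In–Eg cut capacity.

13

Augment In→P→U→Eg: bottleneck 2, flow now 2.
Augment In→Q→U→Eg: bottleneck 4, flow now 6.
Augment In→R→V→Eg: bottleneck 7, flow now 13.
No augmenting path remains; maximum flow = 13.
By max-flow min-cut, the minimum cut capacity equals the max flow.
In the residual graph, reachable from In: {In, P, Q, U}.
Min-cut edges: In→R (7), U→Eg (6); capacity 7 + 6 = 13.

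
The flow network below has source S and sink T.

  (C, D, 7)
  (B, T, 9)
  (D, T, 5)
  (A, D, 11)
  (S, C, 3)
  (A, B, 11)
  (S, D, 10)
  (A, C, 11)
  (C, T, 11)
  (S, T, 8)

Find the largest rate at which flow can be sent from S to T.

16

Augment S→T: bottleneck 8, flow now 8.
Augment S→C→T: bottleneck 3, flow now 11.
Augment S→D→T: bottleneck 5, flow now 16.
No augmenting path remains; maximum flow = 16.
In the residual graph, reachable from S: {S, D}.
Min-cut edges: S→C (3), S→T (8), D→T (5); capacity 3 + 8 + 5 = 16.
This cut is saturated, so no flow can exceed 16.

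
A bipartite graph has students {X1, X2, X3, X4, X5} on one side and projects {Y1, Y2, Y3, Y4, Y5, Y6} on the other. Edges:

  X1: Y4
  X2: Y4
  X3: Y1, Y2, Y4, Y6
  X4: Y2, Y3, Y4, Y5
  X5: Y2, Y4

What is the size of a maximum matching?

4

Unit-capacity flow: source→left, listed edges, right→sink; max matching = max flow.
Augmenting path X1→Y4 (+1); matched 1.
Augmenting path X3→Y1 (+1); matched 2.
Augmenting path X4→Y2 (+1); matched 3.
Augmenting path X5→Y2→X4→Y3 (+1); matched 4.
No augmenting path remains; maximum matching = 4.
König certificate: {X3, X4, X5, Y4} is a vertex cover of size 4 (every listed pair touches it), so no matching can be larger.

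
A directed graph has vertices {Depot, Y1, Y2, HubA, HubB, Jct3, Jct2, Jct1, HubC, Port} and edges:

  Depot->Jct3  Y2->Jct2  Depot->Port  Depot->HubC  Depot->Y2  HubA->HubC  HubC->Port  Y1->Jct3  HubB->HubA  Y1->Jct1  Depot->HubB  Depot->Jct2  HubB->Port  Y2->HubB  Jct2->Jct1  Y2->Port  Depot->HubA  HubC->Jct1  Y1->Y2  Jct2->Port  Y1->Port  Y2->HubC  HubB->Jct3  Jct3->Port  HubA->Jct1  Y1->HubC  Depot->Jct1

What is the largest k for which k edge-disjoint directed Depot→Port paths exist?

6

Assign every edge capacity 1; by Menger, the answer equals the max flow.
Path Depot→Port (+1); total 1.
Path Depot→Y2→Port (+1); total 2.
Path Depot→HubB→Port (+1); total 3.
Path Depot→Jct3→Port (+1); total 4.
Path Depot→Jct2→Port (+1); total 5.
Path Depot→HubC→Port (+1); total 6.
No residual Depot→Port path; max flow = 6.
Certifying cut of size 6: {Depot→HubB, Depot→Jct2, Depot→Jct3, Depot→Port, Depot→Y2, HubC→Port}.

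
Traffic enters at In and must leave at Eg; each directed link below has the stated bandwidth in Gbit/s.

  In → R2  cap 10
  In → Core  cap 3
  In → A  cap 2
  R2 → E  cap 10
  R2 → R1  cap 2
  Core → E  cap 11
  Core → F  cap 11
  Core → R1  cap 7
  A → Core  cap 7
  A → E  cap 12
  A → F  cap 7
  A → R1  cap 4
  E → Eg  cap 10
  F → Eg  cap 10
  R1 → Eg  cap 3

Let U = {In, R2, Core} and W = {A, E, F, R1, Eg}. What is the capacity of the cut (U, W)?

43

Edges leaving {In, R2, Core}: In→A (2), R2→E (10), R2→R1 (2), Core→E (11), Core→F (11), Core→R1 (7).
Cut capacity = 2 + 10 + 2 + 11 + 11 + 7 = 43.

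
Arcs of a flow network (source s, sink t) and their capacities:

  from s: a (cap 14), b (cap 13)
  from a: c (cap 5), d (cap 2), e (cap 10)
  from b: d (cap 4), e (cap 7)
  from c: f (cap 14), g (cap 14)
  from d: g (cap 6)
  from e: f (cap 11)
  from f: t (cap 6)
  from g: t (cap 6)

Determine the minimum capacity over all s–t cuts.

Augment s→a→c→f→t: bottleneck 5, flow now 5.
Augment s→a→d→g→t: bottleneck 2, flow now 7.
Augment s→a→e→f→t: bottleneck 1, flow now 8.
Augment s→b→d→g→t: bottleneck 4, flow now 12.
No augmenting path remains; maximum flow = 12.
By max-flow min-cut, the minimum cut capacity equals the max flow.
In the residual graph, reachable from s: {s, a, b, c, d, e, f, g}.
Min-cut edges: f→t (6), g→t (6); capacity 6 + 6 = 12.

12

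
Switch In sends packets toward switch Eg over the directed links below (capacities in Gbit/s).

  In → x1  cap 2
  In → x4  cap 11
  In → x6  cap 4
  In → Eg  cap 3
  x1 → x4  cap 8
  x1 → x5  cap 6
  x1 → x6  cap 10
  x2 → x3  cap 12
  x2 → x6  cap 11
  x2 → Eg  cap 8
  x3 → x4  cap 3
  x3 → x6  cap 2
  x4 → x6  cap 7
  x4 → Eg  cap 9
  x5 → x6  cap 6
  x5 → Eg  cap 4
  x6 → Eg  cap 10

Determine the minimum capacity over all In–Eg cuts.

Augment In→Eg: bottleneck 3, flow now 3.
Augment In→x4→Eg: bottleneck 9, flow now 12.
Augment In→x6→Eg: bottleneck 4, flow now 16.
Augment In→x1→x5→Eg: bottleneck 2, flow now 18.
Augment In→x4→x6→Eg: bottleneck 2, flow now 20.
No augmenting path remains; maximum flow = 20.
By max-flow min-cut, the minimum cut capacity equals the max flow.
In the residual graph, reachable from In: {In}.
Min-cut edges: In→x1 (2), In→x4 (11), In→x6 (4), In→Eg (3); capacity 2 + 11 + 4 + 3 = 20.

20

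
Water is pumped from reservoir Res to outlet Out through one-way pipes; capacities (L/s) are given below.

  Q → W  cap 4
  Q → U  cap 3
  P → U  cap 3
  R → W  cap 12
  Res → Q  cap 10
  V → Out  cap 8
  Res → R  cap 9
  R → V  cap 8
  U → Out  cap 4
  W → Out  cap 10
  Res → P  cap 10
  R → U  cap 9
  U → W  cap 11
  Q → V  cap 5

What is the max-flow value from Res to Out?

22

Augment Res→P→U→Out: bottleneck 3, flow now 3.
Augment Res→Q→U→Out: bottleneck 1, flow now 4.
Augment Res→Q→V→Out: bottleneck 5, flow now 9.
Augment Res→Q→W→Out: bottleneck 4, flow now 13.
Augment Res→R→V→Out: bottleneck 3, flow now 16.
Augment Res→R→W→Out: bottleneck 6, flow now 22.
No augmenting path remains; maximum flow = 22.
In the residual graph, reachable from Res: {Res, P}.
Min-cut edges: Res→Q (10), Res→R (9), P→U (3); capacity 10 + 9 + 3 = 22.
This cut is saturated, so no flow can exceed 22.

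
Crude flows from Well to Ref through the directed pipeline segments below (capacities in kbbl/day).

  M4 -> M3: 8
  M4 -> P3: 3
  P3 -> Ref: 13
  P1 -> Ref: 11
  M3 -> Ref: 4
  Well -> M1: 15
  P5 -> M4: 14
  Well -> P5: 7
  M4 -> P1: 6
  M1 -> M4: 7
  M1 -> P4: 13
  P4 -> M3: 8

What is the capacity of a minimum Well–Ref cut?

13

Augment Well→M1→M4→M3→Ref: bottleneck 4, flow now 4.
Augment Well→M1→M4→P1→Ref: bottleneck 3, flow now 7.
Augment Well→P5→M4→P1→Ref: bottleneck 3, flow now 10.
Augment Well→P5→M4→P3→Ref: bottleneck 3, flow now 13.
No augmenting path remains; maximum flow = 13.
By max-flow min-cut, the minimum cut capacity equals the max flow.
In the residual graph, reachable from Well: {Well, M1, P5, M4, P4, M3}.
Min-cut edges: M4→P1 (6), M4→P3 (3), M3→Ref (4); capacity 6 + 3 + 4 = 13.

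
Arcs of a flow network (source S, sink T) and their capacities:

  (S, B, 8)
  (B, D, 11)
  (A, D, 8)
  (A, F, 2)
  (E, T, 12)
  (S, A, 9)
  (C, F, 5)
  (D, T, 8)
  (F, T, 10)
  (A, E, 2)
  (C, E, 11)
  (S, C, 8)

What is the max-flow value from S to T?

20

Augment S→A→D→T: bottleneck 8, flow now 8.
Augment S→A→E→T: bottleneck 1, flow now 9.
Augment S→C→E→T: bottleneck 8, flow now 17.
Augment S→B→D→A→E→T: bottleneck 1, flow now 18. (uses reverse residual edge)
Augment S→B→D→A→F→T: bottleneck 2, flow now 20. (uses reverse residual edge)
No augmenting path remains; maximum flow = 20.
In the residual graph, reachable from S: {S, A, B, D}.
Min-cut edges: S→C (8), A→E (2), A→F (2), D→T (8); capacity 8 + 2 + 2 + 8 = 20.
This cut is saturated, so no flow can exceed 20.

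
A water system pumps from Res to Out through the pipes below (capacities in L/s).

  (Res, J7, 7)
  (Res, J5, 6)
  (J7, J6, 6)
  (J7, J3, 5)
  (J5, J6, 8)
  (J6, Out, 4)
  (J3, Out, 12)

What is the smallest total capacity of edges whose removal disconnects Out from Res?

Augment Res→J7→J6→Out: bottleneck 4, flow now 4.
Augment Res→J7→J3→Out: bottleneck 3, flow now 7.
Augment Res→J5→J6→J7→J3→Out: bottleneck 2, flow now 9. (uses reverse residual edge)
No augmenting path remains; maximum flow = 9.
By max-flow min-cut, the minimum cut capacity equals the max flow.
In the residual graph, reachable from Res: {Res, J7, J5, J6}.
Min-cut edges: J7→J3 (5), J6→Out (4); capacity 5 + 4 = 9.

9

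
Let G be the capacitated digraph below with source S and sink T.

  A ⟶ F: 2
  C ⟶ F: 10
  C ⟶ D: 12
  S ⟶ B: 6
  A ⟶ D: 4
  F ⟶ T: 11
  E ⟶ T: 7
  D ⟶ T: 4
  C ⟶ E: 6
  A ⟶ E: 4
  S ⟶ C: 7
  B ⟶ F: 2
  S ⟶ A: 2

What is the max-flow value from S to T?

11

Augment S→A→D→T: bottleneck 2, flow now 2.
Augment S→B→F→T: bottleneck 2, flow now 4.
Augment S→C→D→T: bottleneck 2, flow now 6.
Augment S→C→E→T: bottleneck 5, flow now 11.
No augmenting path remains; maximum flow = 11.
In the residual graph, reachable from S: {S, B}.
Min-cut edges: S→A (2), S→C (7), B→F (2); capacity 2 + 7 + 2 = 11.
This cut is saturated, so no flow can exceed 11.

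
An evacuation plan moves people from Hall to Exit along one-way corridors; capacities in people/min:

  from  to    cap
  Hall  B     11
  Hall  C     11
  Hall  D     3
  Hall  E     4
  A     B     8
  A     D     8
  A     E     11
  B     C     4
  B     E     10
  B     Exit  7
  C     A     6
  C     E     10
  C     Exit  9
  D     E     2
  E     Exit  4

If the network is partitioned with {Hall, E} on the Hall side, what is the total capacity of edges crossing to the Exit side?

Edges leaving {Hall, E}: Hall→B (11), Hall→C (11), Hall→D (3), E→Exit (4).
Cut capacity = 11 + 11 + 3 + 4 = 29.

29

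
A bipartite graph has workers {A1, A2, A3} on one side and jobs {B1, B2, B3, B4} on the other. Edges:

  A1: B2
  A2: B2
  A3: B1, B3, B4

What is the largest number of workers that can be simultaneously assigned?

2

Unit-capacity flow: source→left, listed edges, right→sink; max matching = max flow.
Augmenting path A1→B2 (+1); matched 1.
Augmenting path A3→B1 (+1); matched 2.
No augmenting path remains; maximum matching = 2.
König certificate: {A3, B2} is a vertex cover of size 2 (every listed pair touches it), so no matching can be larger.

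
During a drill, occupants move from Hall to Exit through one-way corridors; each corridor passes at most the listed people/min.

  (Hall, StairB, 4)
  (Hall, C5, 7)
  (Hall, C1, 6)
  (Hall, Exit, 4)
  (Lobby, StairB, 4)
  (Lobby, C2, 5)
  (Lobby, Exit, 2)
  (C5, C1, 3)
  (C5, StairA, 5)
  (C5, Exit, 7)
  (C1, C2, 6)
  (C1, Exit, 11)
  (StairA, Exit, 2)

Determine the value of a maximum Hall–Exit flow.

17

Augment Hall→Exit: bottleneck 4, flow now 4.
Augment Hall→C5→Exit: bottleneck 7, flow now 11.
Augment Hall→C1→Exit: bottleneck 6, flow now 17.
No augmenting path remains; maximum flow = 17.
In the residual graph, reachable from Hall: {Hall, StairB}.
Min-cut edges: Hall→C5 (7), Hall→C1 (6), Hall→Exit (4); capacity 7 + 6 + 4 = 17.
This cut is saturated, so no flow can exceed 17.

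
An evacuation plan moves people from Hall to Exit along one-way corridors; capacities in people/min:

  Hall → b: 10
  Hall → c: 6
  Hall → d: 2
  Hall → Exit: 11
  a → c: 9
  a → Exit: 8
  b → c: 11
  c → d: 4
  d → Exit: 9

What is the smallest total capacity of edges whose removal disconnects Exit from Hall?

17

Augment Hall→Exit: bottleneck 11, flow now 11.
Augment Hall→d→Exit: bottleneck 2, flow now 13.
Augment Hall→c→d→Exit: bottleneck 4, flow now 17.
No augmenting path remains; maximum flow = 17.
By max-flow min-cut, the minimum cut capacity equals the max flow.
In the residual graph, reachable from Hall: {Hall, b, c}.
Min-cut edges: Hall→d (2), Hall→Exit (11), c→d (4); capacity 2 + 11 + 4 = 17.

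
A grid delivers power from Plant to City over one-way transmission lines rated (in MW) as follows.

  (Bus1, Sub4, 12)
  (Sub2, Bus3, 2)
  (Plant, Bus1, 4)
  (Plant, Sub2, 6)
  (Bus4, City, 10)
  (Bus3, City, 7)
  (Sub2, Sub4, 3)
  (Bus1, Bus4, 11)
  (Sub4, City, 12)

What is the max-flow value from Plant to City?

9

Augment Plant→Sub2→Sub4→City: bottleneck 3, flow now 3.
Augment Plant→Sub2→Bus3→City: bottleneck 2, flow now 5.
Augment Plant→Bus1→Bus4→City: bottleneck 4, flow now 9.
No augmenting path remains; maximum flow = 9.
In the residual graph, reachable from Plant: {Plant, Sub2}.
Min-cut edges: Plant→Bus1 (4), Sub2→Sub4 (3), Sub2→Bus3 (2); capacity 4 + 3 + 2 = 9.
This cut is saturated, so no flow can exceed 9.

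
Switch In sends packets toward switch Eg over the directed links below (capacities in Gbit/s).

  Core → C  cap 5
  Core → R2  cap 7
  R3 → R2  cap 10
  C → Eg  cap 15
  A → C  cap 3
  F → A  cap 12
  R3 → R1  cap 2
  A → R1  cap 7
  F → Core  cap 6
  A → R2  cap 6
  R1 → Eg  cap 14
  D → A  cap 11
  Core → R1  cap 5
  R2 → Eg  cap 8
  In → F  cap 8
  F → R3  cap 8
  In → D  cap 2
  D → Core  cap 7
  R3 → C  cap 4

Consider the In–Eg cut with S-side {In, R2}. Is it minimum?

No — its capacity is 18, but the minimum cut has capacity 10.

Given cut capacity: 2 + 8 + 8 = 18.
Augment In→D→Core→C→Eg: bottleneck 2, flow now 2.
Augment In→F→Core→C→Eg: bottleneck 3, flow now 5.
Augment In→F→Core→R1→Eg: bottleneck 3, flow now 8.
Augment In→F→R3→C→Eg: bottleneck 2, flow now 10.
No augmenting path remains; maximum flow = 10.
In the residual graph, reachable from In: {In}.
Min-cut edges: In→D (2), In→F (8); capacity 2 + 8 = 10.
Cut capacity 18 exceeds the max flow 10, so it is not minimum.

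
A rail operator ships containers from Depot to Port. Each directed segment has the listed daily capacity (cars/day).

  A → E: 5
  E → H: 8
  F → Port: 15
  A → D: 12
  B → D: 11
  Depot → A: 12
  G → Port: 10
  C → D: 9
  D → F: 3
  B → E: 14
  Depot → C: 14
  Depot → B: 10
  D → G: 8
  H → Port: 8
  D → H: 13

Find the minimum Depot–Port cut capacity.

19

Augment Depot→A→D→F→Port: bottleneck 3, flow now 3.
Augment Depot→A→D→G→Port: bottleneck 8, flow now 11.
Augment Depot→A→D→H→Port: bottleneck 1, flow now 12.
Augment Depot→B→D→H→Port: bottleneck 7, flow now 19.
No augmenting path remains; maximum flow = 19.
By max-flow min-cut, the minimum cut capacity equals the max flow.
In the residual graph, reachable from Depot: {Depot, A, B, C, D, E, H}.
Min-cut edges: D→F (3), D→G (8), H→Port (8); capacity 3 + 8 + 8 = 19.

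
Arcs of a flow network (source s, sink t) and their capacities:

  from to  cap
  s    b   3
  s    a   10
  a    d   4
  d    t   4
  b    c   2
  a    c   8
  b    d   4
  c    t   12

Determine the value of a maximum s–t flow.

13

Augment s→a→c→t: bottleneck 8, flow now 8.
Augment s→a→d→t: bottleneck 2, flow now 10.
Augment s→b→c→t: bottleneck 2, flow now 12.
Augment s→b→d→t: bottleneck 1, flow now 13.
No augmenting path remains; maximum flow = 13.
In the residual graph, reachable from s: {s}.
Min-cut edges: s→a (10), s→b (3); capacity 10 + 3 = 13.
This cut is saturated, so no flow can exceed 13.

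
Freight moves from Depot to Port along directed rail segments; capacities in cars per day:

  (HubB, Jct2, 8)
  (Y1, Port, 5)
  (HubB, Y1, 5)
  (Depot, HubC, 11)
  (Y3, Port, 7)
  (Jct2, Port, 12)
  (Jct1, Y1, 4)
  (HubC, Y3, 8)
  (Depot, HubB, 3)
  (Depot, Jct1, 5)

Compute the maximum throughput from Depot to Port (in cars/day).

Augment Depot→HubC→Y3→Port: bottleneck 7, flow now 7.
Augment Depot→Jct1→Y1→Port: bottleneck 4, flow now 11.
Augment Depot→HubB→Jct2→Port: bottleneck 3, flow now 14.
No augmenting path remains; maximum flow = 14.
In the residual graph, reachable from Depot: {Depot, HubC, Jct1, Y3}.
Min-cut edges: Depot→HubB (3), Jct1→Y1 (4), Y3→Port (7); capacity 3 + 4 + 7 = 14.
This cut is saturated, so no flow can exceed 14.

14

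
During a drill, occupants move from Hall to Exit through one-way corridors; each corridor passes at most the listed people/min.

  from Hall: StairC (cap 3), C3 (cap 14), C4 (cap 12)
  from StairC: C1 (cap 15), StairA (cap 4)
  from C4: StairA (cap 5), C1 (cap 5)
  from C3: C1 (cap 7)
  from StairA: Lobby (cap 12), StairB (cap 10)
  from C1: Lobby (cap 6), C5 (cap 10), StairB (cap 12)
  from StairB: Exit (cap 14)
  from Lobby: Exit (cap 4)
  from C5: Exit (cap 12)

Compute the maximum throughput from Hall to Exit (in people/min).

20

Augment Hall→StairC→StairA→StairB→Exit: bottleneck 3, flow now 3.
Augment Hall→C4→StairA→StairB→Exit: bottleneck 5, flow now 8.
Augment Hall→C4→C1→StairB→Exit: bottleneck 5, flow now 13.
Augment Hall→C3→C1→StairB→Exit: bottleneck 1, flow now 14.
Augment Hall→C3→C1→Lobby→Exit: bottleneck 4, flow now 18.
Augment Hall→C3→C1→C5→Exit: bottleneck 2, flow now 20.
No augmenting path remains; maximum flow = 20.
In the residual graph, reachable from Hall: {Hall, C4, C3}.
Min-cut edges: Hall→StairC (3), C4→StairA (5), C4→C1 (5), C3→C1 (7); capacity 3 + 5 + 5 + 7 = 20.
This cut is saturated, so no flow can exceed 20.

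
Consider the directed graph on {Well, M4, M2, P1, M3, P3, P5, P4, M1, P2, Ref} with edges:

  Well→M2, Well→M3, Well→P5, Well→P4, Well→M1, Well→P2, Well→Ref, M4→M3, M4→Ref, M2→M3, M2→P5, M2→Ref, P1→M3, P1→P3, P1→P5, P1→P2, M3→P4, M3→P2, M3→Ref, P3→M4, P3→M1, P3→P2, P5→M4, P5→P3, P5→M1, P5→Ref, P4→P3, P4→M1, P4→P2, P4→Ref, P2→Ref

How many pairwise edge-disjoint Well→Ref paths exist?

6

Assign every edge capacity 1; by Menger, the answer equals the max flow.
Path Well→Ref (+1); total 1.
Path Well→M2→Ref (+1); total 2.
Path Well→M3→Ref (+1); total 3.
Path Well→P5→Ref (+1); total 4.
Path Well→P4→Ref (+1); total 5.
Path Well→P2→Ref (+1); total 6.
No residual Well→Ref path; max flow = 6.
Certifying cut of size 6: {Well→M2, Well→M3, Well→P2, Well→P4, Well→P5, Well→Ref}.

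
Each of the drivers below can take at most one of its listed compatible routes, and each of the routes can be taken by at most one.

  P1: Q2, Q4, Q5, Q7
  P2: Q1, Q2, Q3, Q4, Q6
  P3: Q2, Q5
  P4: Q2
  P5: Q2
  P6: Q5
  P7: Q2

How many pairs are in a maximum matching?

4

Unit-capacity flow: source→left, listed edges, right→sink; max matching = max flow.
Augmenting path P1→Q2 (+1); matched 1.
Augmenting path P2→Q1 (+1); matched 2.
Augmenting path P3→Q5 (+1); matched 3.
Augmenting path P4→Q2→P1→Q4 (+1); matched 4.
No augmenting path remains; maximum matching = 4.
König certificate: {P1, P2, Q2, Q5} is a vertex cover of size 4 (every listed pair touches it), so no matching can be larger.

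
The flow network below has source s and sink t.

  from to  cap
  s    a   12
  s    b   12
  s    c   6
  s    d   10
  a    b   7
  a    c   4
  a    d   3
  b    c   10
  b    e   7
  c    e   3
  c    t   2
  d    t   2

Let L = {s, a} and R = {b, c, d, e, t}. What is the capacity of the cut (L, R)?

42

Edges leaving {s, a}: s→b (12), s→c (6), s→d (10), a→b (7), a→c (4), a→d (3).
Cut capacity = 12 + 6 + 10 + 7 + 4 + 3 = 42.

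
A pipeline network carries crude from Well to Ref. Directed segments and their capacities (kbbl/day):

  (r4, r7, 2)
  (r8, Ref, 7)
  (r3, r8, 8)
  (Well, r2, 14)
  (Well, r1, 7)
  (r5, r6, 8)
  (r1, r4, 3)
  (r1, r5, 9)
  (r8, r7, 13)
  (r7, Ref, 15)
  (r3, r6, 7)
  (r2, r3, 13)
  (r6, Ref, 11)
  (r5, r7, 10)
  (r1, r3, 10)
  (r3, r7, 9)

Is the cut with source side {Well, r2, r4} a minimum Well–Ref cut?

No — its capacity is 22, but the minimum cut has capacity 20.

Given cut capacity: 7 + 13 + 2 = 22.
Augment Well→r1→r3→r6→Ref: bottleneck 7, flow now 7.
Augment Well→r2→r3→r7→Ref: bottleneck 9, flow now 16.
Augment Well→r2→r3→r8→Ref: bottleneck 4, flow now 20.
No augmenting path remains; maximum flow = 20.
In the residual graph, reachable from Well: {Well, r2}.
Min-cut edges: Well→r1 (7), r2→r3 (13); capacity 7 + 13 = 20.
Cut capacity 22 exceeds the max flow 20, so it is not minimum.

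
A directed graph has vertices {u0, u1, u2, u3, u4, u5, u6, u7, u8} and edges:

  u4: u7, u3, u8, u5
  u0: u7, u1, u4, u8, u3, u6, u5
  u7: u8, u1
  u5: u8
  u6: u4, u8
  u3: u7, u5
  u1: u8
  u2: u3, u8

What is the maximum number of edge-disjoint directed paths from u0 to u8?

6

Assign every edge capacity 1; by Menger, the answer equals the max flow.
Path u0→u8 (+1); total 1.
Path u0→u1→u8 (+1); total 2.
Path u0→u4→u8 (+1); total 3.
Path u0→u5→u8 (+1); total 4.
Path u0→u6→u8 (+1); total 5.
Path u0→u7→u8 (+1); total 6.
No residual u0→u8 path; max flow = 6.
Certifying cut of size 6: {u0→u4, u0→u6, u0→u8, u1→u8, u5→u8, u7→u8}.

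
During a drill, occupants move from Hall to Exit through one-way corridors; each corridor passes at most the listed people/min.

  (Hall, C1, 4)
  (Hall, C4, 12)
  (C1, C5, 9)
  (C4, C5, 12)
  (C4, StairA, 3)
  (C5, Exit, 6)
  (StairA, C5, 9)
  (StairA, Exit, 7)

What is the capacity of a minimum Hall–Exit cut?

Augment Hall→C1→C5→Exit: bottleneck 4, flow now 4.
Augment Hall→C4→C5→Exit: bottleneck 2, flow now 6.
Augment Hall→C4→StairA→Exit: bottleneck 3, flow now 9.
No augmenting path remains; maximum flow = 9.
By max-flow min-cut, the minimum cut capacity equals the max flow.
In the residual graph, reachable from Hall: {Hall, C1, C4, C5}.
Min-cut edges: C4→StairA (3), C5→Exit (6); capacity 3 + 6 = 9.

9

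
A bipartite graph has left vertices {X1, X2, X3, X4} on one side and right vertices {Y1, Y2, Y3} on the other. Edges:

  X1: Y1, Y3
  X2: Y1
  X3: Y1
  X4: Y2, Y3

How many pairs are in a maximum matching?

Unit-capacity flow: source→left, listed edges, right→sink; max matching = max flow.
Augmenting path X1→Y1 (+1); matched 1.
Augmenting path X4→Y2 (+1); matched 2.
Augmenting path X2→Y1→X1→Y3 (+1); matched 3.
No augmenting path remains; maximum matching = 3.
König certificate: {X1, X4, Y1} is a vertex cover of size 3 (every listed pair touches it), so no matching can be larger.

3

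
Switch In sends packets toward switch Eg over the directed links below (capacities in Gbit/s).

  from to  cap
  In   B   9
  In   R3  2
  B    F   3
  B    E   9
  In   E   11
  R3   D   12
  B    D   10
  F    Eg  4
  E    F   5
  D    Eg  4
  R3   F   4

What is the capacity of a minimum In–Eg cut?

Augment In→R3→F→Eg: bottleneck 2, flow now 2.
Augment In→E→F→Eg: bottleneck 2, flow now 4.
Augment In→B→D→Eg: bottleneck 4, flow now 8.
No augmenting path remains; maximum flow = 8.
By max-flow min-cut, the minimum cut capacity equals the max flow.
In the residual graph, reachable from In: {In, R3, E, B, F, D}.
Min-cut edges: F→Eg (4), D→Eg (4); capacity 4 + 4 = 8.

8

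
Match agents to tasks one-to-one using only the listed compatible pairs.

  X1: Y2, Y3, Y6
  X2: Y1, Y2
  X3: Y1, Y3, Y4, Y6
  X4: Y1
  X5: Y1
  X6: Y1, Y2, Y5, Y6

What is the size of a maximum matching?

5

Unit-capacity flow: source→left, listed edges, right→sink; max matching = max flow.
Augmenting path X1→Y2 (+1); matched 1.
Augmenting path X2→Y1 (+1); matched 2.
Augmenting path X3→Y3 (+1); matched 3.
Augmenting path X6→Y5 (+1); matched 4.
Augmenting path X4→Y1→X2→Y2→X1→Y6 (+1); matched 5.
No augmenting path remains; maximum matching = 5.
König certificate: {X1, X2, X3, X6, Y1} is a vertex cover of size 5 (every listed pair touches it), so no matching can be larger.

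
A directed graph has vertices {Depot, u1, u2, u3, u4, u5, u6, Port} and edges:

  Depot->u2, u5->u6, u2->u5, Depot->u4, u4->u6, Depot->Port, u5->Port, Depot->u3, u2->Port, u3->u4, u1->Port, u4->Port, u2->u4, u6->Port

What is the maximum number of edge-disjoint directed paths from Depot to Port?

Assign every edge capacity 1; by Menger, the answer equals the max flow.
Path Depot→Port (+1); total 1.
Path Depot→u2→Port (+1); total 2.
Path Depot→u4→Port (+1); total 3.
Path Depot→u3→u4→u6→Port (+1); total 4.
No residual Depot→Port path; max flow = 4.
Certifying cut of size 4: {Depot→Port, Depot→u2, Depot→u3, Depot→u4}.

4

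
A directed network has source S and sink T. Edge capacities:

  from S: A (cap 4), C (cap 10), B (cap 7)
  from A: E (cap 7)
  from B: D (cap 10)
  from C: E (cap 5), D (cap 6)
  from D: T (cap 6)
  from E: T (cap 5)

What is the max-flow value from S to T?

11

Augment S→A→E→T: bottleneck 4, flow now 4.
Augment S→B→D→T: bottleneck 6, flow now 10.
Augment S→C→E→T: bottleneck 1, flow now 11.
No augmenting path remains; maximum flow = 11.
In the residual graph, reachable from S: {S, A, B, C, D, E}.
Min-cut edges: D→T (6), E→T (5); capacity 6 + 5 = 11.
This cut is saturated, so no flow can exceed 11.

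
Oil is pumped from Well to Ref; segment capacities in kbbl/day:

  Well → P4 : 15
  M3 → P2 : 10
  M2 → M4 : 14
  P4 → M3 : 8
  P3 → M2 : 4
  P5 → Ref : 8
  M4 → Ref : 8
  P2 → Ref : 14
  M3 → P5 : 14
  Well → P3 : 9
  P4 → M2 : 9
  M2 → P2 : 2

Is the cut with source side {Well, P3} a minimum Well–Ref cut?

Given cut capacity: 15 + 4 = 19.
Augment Well→P3→M2→M4→Ref: bottleneck 4, flow now 4.
Augment Well→P4→M2→M4→Ref: bottleneck 4, flow now 8.
Augment Well→P4→M2→P2→Ref: bottleneck 2, flow now 10.
Augment Well→P4→M3→P5→Ref: bottleneck 8, flow now 18.
No augmenting path remains; maximum flow = 18.
In the residual graph, reachable from Well: {Well, P3, P4, M2, M4}.
Min-cut edges: P4→M3 (8), M2→P2 (2), M4→Ref (8); capacity 8 + 2 + 8 = 18.
Cut capacity 19 exceeds the max flow 18, so it is not minimum.

No — its capacity is 19, but the minimum cut has capacity 18.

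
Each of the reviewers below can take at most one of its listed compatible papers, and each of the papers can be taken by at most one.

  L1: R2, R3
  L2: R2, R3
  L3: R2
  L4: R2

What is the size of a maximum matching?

Unit-capacity flow: source→left, listed edges, right→sink; max matching = max flow.
Augmenting path L1→R2 (+1); matched 1.
Augmenting path L2→R3 (+1); matched 2.
No augmenting path remains; maximum matching = 2.
König certificate: {R2, R3} is a vertex cover of size 2 (every listed pair touches it), so no matching can be larger.

2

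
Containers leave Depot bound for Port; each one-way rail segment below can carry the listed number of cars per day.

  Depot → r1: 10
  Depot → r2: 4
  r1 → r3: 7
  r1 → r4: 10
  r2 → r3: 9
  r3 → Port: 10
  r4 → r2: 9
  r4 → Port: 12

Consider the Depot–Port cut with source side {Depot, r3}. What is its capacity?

24

Edges leaving {Depot, r3}: Depot→r1 (10), Depot→r2 (4), r3→Port (10).
Cut capacity = 10 + 4 + 10 = 24.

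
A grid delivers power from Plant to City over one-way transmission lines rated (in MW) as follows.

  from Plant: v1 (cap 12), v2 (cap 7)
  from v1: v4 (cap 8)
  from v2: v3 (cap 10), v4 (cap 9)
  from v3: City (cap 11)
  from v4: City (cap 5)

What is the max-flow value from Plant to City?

12

Augment Plant→v1→v4→City: bottleneck 5, flow now 5.
Augment Plant→v2→v3→City: bottleneck 7, flow now 12.
No augmenting path remains; maximum flow = 12.
In the residual graph, reachable from Plant: {Plant, v1, v4}.
Min-cut edges: Plant→v2 (7), v4→City (5); capacity 7 + 5 = 12.
This cut is saturated, so no flow can exceed 12.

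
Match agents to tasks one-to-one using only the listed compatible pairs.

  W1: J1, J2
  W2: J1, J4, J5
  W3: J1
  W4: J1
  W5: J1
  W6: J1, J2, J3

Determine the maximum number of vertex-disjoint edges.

Unit-capacity flow: source→left, listed edges, right→sink; max matching = max flow.
Augmenting path W1→J1 (+1); matched 1.
Augmenting path W2→J4 (+1); matched 2.
Augmenting path W6→J2 (+1); matched 3.
Augmenting path W3→J1→W1→J2→W6→J3 (+1); matched 4.
No augmenting path remains; maximum matching = 4.
König certificate: {W1, W2, W6, J1} is a vertex cover of size 4 (every listed pair touches it), so no matching can be larger.

4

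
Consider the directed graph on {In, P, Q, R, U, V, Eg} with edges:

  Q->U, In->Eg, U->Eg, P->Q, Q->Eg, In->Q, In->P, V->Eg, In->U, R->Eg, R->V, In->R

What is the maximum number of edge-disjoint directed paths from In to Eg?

Assign every edge capacity 1; by Menger, the answer equals the max flow.
Path In→Eg (+1); total 1.
Path In→Q→Eg (+1); total 2.
Path In→R→Eg (+1); total 3.
Path In→U→Eg (+1); total 4.
No residual In→Eg path; max flow = 4.
Certifying cut of size 4: {In→Eg, In→R, Q→Eg, U→Eg}.

4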